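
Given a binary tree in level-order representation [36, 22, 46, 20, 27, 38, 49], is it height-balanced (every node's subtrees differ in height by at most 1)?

Tree (level-order array): [36, 22, 46, 20, 27, 38, 49]
Definition: a tree is height-balanced if, at every node, |h(left) - h(right)| <= 1 (empty subtree has height -1).
Bottom-up per-node check:
  node 20: h_left=-1, h_right=-1, diff=0 [OK], height=0
  node 27: h_left=-1, h_right=-1, diff=0 [OK], height=0
  node 22: h_left=0, h_right=0, diff=0 [OK], height=1
  node 38: h_left=-1, h_right=-1, diff=0 [OK], height=0
  node 49: h_left=-1, h_right=-1, diff=0 [OK], height=0
  node 46: h_left=0, h_right=0, diff=0 [OK], height=1
  node 36: h_left=1, h_right=1, diff=0 [OK], height=2
All nodes satisfy the balance condition.
Result: Balanced


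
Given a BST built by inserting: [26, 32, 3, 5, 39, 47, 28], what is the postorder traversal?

Tree insertion order: [26, 32, 3, 5, 39, 47, 28]
Tree (level-order array): [26, 3, 32, None, 5, 28, 39, None, None, None, None, None, 47]
Postorder traversal: [5, 3, 28, 47, 39, 32, 26]


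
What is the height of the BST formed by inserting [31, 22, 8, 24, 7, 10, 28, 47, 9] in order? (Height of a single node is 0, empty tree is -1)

Insertion order: [31, 22, 8, 24, 7, 10, 28, 47, 9]
Tree (level-order array): [31, 22, 47, 8, 24, None, None, 7, 10, None, 28, None, None, 9]
Compute height bottom-up (empty subtree = -1):
  height(7) = 1 + max(-1, -1) = 0
  height(9) = 1 + max(-1, -1) = 0
  height(10) = 1 + max(0, -1) = 1
  height(8) = 1 + max(0, 1) = 2
  height(28) = 1 + max(-1, -1) = 0
  height(24) = 1 + max(-1, 0) = 1
  height(22) = 1 + max(2, 1) = 3
  height(47) = 1 + max(-1, -1) = 0
  height(31) = 1 + max(3, 0) = 4
Height = 4


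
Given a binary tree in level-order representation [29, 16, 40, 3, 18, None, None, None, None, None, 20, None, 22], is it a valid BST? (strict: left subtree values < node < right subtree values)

Level-order array: [29, 16, 40, 3, 18, None, None, None, None, None, 20, None, 22]
Validate using subtree bounds (lo, hi): at each node, require lo < value < hi,
then recurse left with hi=value and right with lo=value.
Preorder trace (stopping at first violation):
  at node 29 with bounds (-inf, +inf): OK
  at node 16 with bounds (-inf, 29): OK
  at node 3 with bounds (-inf, 16): OK
  at node 18 with bounds (16, 29): OK
  at node 20 with bounds (18, 29): OK
  at node 22 with bounds (20, 29): OK
  at node 40 with bounds (29, +inf): OK
No violation found at any node.
Result: Valid BST


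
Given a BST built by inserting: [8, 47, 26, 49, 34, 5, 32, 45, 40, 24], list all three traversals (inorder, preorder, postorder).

Tree insertion order: [8, 47, 26, 49, 34, 5, 32, 45, 40, 24]
Tree (level-order array): [8, 5, 47, None, None, 26, 49, 24, 34, None, None, None, None, 32, 45, None, None, 40]
Inorder (L, root, R): [5, 8, 24, 26, 32, 34, 40, 45, 47, 49]
Preorder (root, L, R): [8, 5, 47, 26, 24, 34, 32, 45, 40, 49]
Postorder (L, R, root): [5, 24, 32, 40, 45, 34, 26, 49, 47, 8]


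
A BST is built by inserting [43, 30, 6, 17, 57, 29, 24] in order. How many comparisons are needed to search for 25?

Search path for 25: 43 -> 30 -> 6 -> 17 -> 29 -> 24
Found: False
Comparisons: 6


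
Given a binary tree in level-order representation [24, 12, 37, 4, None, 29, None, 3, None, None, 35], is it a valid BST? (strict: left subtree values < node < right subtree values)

Level-order array: [24, 12, 37, 4, None, 29, None, 3, None, None, 35]
Validate using subtree bounds (lo, hi): at each node, require lo < value < hi,
then recurse left with hi=value and right with lo=value.
Preorder trace (stopping at first violation):
  at node 24 with bounds (-inf, +inf): OK
  at node 12 with bounds (-inf, 24): OK
  at node 4 with bounds (-inf, 12): OK
  at node 3 with bounds (-inf, 4): OK
  at node 37 with bounds (24, +inf): OK
  at node 29 with bounds (24, 37): OK
  at node 35 with bounds (29, 37): OK
No violation found at any node.
Result: Valid BST


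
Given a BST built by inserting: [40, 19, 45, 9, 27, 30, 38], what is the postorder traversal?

Tree insertion order: [40, 19, 45, 9, 27, 30, 38]
Tree (level-order array): [40, 19, 45, 9, 27, None, None, None, None, None, 30, None, 38]
Postorder traversal: [9, 38, 30, 27, 19, 45, 40]


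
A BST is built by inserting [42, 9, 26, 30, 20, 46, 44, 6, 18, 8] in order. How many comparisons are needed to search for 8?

Search path for 8: 42 -> 9 -> 6 -> 8
Found: True
Comparisons: 4


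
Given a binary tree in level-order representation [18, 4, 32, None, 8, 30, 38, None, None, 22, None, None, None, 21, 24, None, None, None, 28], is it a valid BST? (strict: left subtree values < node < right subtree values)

Level-order array: [18, 4, 32, None, 8, 30, 38, None, None, 22, None, None, None, 21, 24, None, None, None, 28]
Validate using subtree bounds (lo, hi): at each node, require lo < value < hi,
then recurse left with hi=value and right with lo=value.
Preorder trace (stopping at first violation):
  at node 18 with bounds (-inf, +inf): OK
  at node 4 with bounds (-inf, 18): OK
  at node 8 with bounds (4, 18): OK
  at node 32 with bounds (18, +inf): OK
  at node 30 with bounds (18, 32): OK
  at node 22 with bounds (18, 30): OK
  at node 21 with bounds (18, 22): OK
  at node 24 with bounds (22, 30): OK
  at node 28 with bounds (24, 30): OK
  at node 38 with bounds (32, +inf): OK
No violation found at any node.
Result: Valid BST


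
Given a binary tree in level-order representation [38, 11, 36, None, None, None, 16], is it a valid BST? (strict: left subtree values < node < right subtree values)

Level-order array: [38, 11, 36, None, None, None, 16]
Validate using subtree bounds (lo, hi): at each node, require lo < value < hi,
then recurse left with hi=value and right with lo=value.
Preorder trace (stopping at first violation):
  at node 38 with bounds (-inf, +inf): OK
  at node 11 with bounds (-inf, 38): OK
  at node 36 with bounds (38, +inf): VIOLATION
Node 36 violates its bound: not (38 < 36 < +inf).
Result: Not a valid BST


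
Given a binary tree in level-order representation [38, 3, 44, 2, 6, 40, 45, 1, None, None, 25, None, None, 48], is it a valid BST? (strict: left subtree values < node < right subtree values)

Level-order array: [38, 3, 44, 2, 6, 40, 45, 1, None, None, 25, None, None, 48]
Validate using subtree bounds (lo, hi): at each node, require lo < value < hi,
then recurse left with hi=value and right with lo=value.
Preorder trace (stopping at first violation):
  at node 38 with bounds (-inf, +inf): OK
  at node 3 with bounds (-inf, 38): OK
  at node 2 with bounds (-inf, 3): OK
  at node 1 with bounds (-inf, 2): OK
  at node 6 with bounds (3, 38): OK
  at node 25 with bounds (6, 38): OK
  at node 44 with bounds (38, +inf): OK
  at node 40 with bounds (38, 44): OK
  at node 45 with bounds (44, +inf): OK
  at node 48 with bounds (44, 45): VIOLATION
Node 48 violates its bound: not (44 < 48 < 45).
Result: Not a valid BST


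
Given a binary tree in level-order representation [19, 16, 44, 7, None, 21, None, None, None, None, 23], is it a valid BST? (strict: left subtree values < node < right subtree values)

Level-order array: [19, 16, 44, 7, None, 21, None, None, None, None, 23]
Validate using subtree bounds (lo, hi): at each node, require lo < value < hi,
then recurse left with hi=value and right with lo=value.
Preorder trace (stopping at first violation):
  at node 19 with bounds (-inf, +inf): OK
  at node 16 with bounds (-inf, 19): OK
  at node 7 with bounds (-inf, 16): OK
  at node 44 with bounds (19, +inf): OK
  at node 21 with bounds (19, 44): OK
  at node 23 with bounds (21, 44): OK
No violation found at any node.
Result: Valid BST


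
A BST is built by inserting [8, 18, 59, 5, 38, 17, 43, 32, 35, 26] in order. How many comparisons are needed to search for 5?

Search path for 5: 8 -> 5
Found: True
Comparisons: 2


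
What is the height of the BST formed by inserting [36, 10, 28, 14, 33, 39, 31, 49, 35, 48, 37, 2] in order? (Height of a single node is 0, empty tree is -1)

Insertion order: [36, 10, 28, 14, 33, 39, 31, 49, 35, 48, 37, 2]
Tree (level-order array): [36, 10, 39, 2, 28, 37, 49, None, None, 14, 33, None, None, 48, None, None, None, 31, 35]
Compute height bottom-up (empty subtree = -1):
  height(2) = 1 + max(-1, -1) = 0
  height(14) = 1 + max(-1, -1) = 0
  height(31) = 1 + max(-1, -1) = 0
  height(35) = 1 + max(-1, -1) = 0
  height(33) = 1 + max(0, 0) = 1
  height(28) = 1 + max(0, 1) = 2
  height(10) = 1 + max(0, 2) = 3
  height(37) = 1 + max(-1, -1) = 0
  height(48) = 1 + max(-1, -1) = 0
  height(49) = 1 + max(0, -1) = 1
  height(39) = 1 + max(0, 1) = 2
  height(36) = 1 + max(3, 2) = 4
Height = 4


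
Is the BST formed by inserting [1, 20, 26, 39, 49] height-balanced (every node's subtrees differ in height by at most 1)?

Tree (level-order array): [1, None, 20, None, 26, None, 39, None, 49]
Definition: a tree is height-balanced if, at every node, |h(left) - h(right)| <= 1 (empty subtree has height -1).
Bottom-up per-node check:
  node 49: h_left=-1, h_right=-1, diff=0 [OK], height=0
  node 39: h_left=-1, h_right=0, diff=1 [OK], height=1
  node 26: h_left=-1, h_right=1, diff=2 [FAIL (|-1-1|=2 > 1)], height=2
  node 20: h_left=-1, h_right=2, diff=3 [FAIL (|-1-2|=3 > 1)], height=3
  node 1: h_left=-1, h_right=3, diff=4 [FAIL (|-1-3|=4 > 1)], height=4
Node 26 violates the condition: |-1 - 1| = 2 > 1.
Result: Not balanced


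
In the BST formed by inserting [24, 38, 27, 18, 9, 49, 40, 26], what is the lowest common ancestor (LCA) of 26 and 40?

Tree insertion order: [24, 38, 27, 18, 9, 49, 40, 26]
Tree (level-order array): [24, 18, 38, 9, None, 27, 49, None, None, 26, None, 40]
In a BST, the LCA of p=26, q=40 is the first node v on the
root-to-leaf path with p <= v <= q (go left if both < v, right if both > v).
Walk from root:
  at 24: both 26 and 40 > 24, go right
  at 38: 26 <= 38 <= 40, this is the LCA
LCA = 38


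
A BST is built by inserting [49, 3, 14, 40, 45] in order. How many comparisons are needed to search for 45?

Search path for 45: 49 -> 3 -> 14 -> 40 -> 45
Found: True
Comparisons: 5


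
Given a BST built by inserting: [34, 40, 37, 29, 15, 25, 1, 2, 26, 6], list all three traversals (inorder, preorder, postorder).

Tree insertion order: [34, 40, 37, 29, 15, 25, 1, 2, 26, 6]
Tree (level-order array): [34, 29, 40, 15, None, 37, None, 1, 25, None, None, None, 2, None, 26, None, 6]
Inorder (L, root, R): [1, 2, 6, 15, 25, 26, 29, 34, 37, 40]
Preorder (root, L, R): [34, 29, 15, 1, 2, 6, 25, 26, 40, 37]
Postorder (L, R, root): [6, 2, 1, 26, 25, 15, 29, 37, 40, 34]


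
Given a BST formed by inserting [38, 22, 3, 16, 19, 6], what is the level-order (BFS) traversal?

Tree insertion order: [38, 22, 3, 16, 19, 6]
Tree (level-order array): [38, 22, None, 3, None, None, 16, 6, 19]
BFS from the root, enqueuing left then right child of each popped node:
  queue [38] -> pop 38, enqueue [22], visited so far: [38]
  queue [22] -> pop 22, enqueue [3], visited so far: [38, 22]
  queue [3] -> pop 3, enqueue [16], visited so far: [38, 22, 3]
  queue [16] -> pop 16, enqueue [6, 19], visited so far: [38, 22, 3, 16]
  queue [6, 19] -> pop 6, enqueue [none], visited so far: [38, 22, 3, 16, 6]
  queue [19] -> pop 19, enqueue [none], visited so far: [38, 22, 3, 16, 6, 19]
Result: [38, 22, 3, 16, 6, 19]


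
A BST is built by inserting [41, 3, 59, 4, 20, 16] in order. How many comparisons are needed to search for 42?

Search path for 42: 41 -> 59
Found: False
Comparisons: 2


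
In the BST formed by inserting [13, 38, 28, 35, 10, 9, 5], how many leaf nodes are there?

Tree built from: [13, 38, 28, 35, 10, 9, 5]
Tree (level-order array): [13, 10, 38, 9, None, 28, None, 5, None, None, 35]
Rule: A leaf has 0 children.
Per-node child counts:
  node 13: 2 child(ren)
  node 10: 1 child(ren)
  node 9: 1 child(ren)
  node 5: 0 child(ren)
  node 38: 1 child(ren)
  node 28: 1 child(ren)
  node 35: 0 child(ren)
Matching nodes: [5, 35]
Count of leaf nodes: 2


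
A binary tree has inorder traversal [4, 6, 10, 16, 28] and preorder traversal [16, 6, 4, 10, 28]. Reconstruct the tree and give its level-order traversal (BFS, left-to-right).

Inorder:  [4, 6, 10, 16, 28]
Preorder: [16, 6, 4, 10, 28]
Algorithm: preorder visits root first, so consume preorder in order;
for each root, split the current inorder slice at that value into
left-subtree inorder and right-subtree inorder, then recurse.
Recursive splits:
  root=16; inorder splits into left=[4, 6, 10], right=[28]
  root=6; inorder splits into left=[4], right=[10]
  root=4; inorder splits into left=[], right=[]
  root=10; inorder splits into left=[], right=[]
  root=28; inorder splits into left=[], right=[]
Reconstructed level-order: [16, 6, 28, 4, 10]


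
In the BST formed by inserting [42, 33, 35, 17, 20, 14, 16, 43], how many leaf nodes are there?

Tree built from: [42, 33, 35, 17, 20, 14, 16, 43]
Tree (level-order array): [42, 33, 43, 17, 35, None, None, 14, 20, None, None, None, 16]
Rule: A leaf has 0 children.
Per-node child counts:
  node 42: 2 child(ren)
  node 33: 2 child(ren)
  node 17: 2 child(ren)
  node 14: 1 child(ren)
  node 16: 0 child(ren)
  node 20: 0 child(ren)
  node 35: 0 child(ren)
  node 43: 0 child(ren)
Matching nodes: [16, 20, 35, 43]
Count of leaf nodes: 4


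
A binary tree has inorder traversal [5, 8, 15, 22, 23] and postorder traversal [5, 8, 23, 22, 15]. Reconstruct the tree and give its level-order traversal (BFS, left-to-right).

Inorder:   [5, 8, 15, 22, 23]
Postorder: [5, 8, 23, 22, 15]
Algorithm: postorder visits root last, so walk postorder right-to-left;
each value is the root of the current inorder slice — split it at that
value, recurse on the right subtree first, then the left.
Recursive splits:
  root=15; inorder splits into left=[5, 8], right=[22, 23]
  root=22; inorder splits into left=[], right=[23]
  root=23; inorder splits into left=[], right=[]
  root=8; inorder splits into left=[5], right=[]
  root=5; inorder splits into left=[], right=[]
Reconstructed level-order: [15, 8, 22, 5, 23]


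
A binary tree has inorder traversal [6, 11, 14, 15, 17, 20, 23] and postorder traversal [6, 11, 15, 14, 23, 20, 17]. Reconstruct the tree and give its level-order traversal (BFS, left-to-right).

Inorder:   [6, 11, 14, 15, 17, 20, 23]
Postorder: [6, 11, 15, 14, 23, 20, 17]
Algorithm: postorder visits root last, so walk postorder right-to-left;
each value is the root of the current inorder slice — split it at that
value, recurse on the right subtree first, then the left.
Recursive splits:
  root=17; inorder splits into left=[6, 11, 14, 15], right=[20, 23]
  root=20; inorder splits into left=[], right=[23]
  root=23; inorder splits into left=[], right=[]
  root=14; inorder splits into left=[6, 11], right=[15]
  root=15; inorder splits into left=[], right=[]
  root=11; inorder splits into left=[6], right=[]
  root=6; inorder splits into left=[], right=[]
Reconstructed level-order: [17, 14, 20, 11, 15, 23, 6]


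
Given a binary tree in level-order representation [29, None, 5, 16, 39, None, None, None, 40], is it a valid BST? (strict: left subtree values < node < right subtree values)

Level-order array: [29, None, 5, 16, 39, None, None, None, 40]
Validate using subtree bounds (lo, hi): at each node, require lo < value < hi,
then recurse left with hi=value and right with lo=value.
Preorder trace (stopping at first violation):
  at node 29 with bounds (-inf, +inf): OK
  at node 5 with bounds (29, +inf): VIOLATION
Node 5 violates its bound: not (29 < 5 < +inf).
Result: Not a valid BST


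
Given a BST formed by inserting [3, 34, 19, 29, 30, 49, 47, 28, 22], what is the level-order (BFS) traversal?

Tree insertion order: [3, 34, 19, 29, 30, 49, 47, 28, 22]
Tree (level-order array): [3, None, 34, 19, 49, None, 29, 47, None, 28, 30, None, None, 22]
BFS from the root, enqueuing left then right child of each popped node:
  queue [3] -> pop 3, enqueue [34], visited so far: [3]
  queue [34] -> pop 34, enqueue [19, 49], visited so far: [3, 34]
  queue [19, 49] -> pop 19, enqueue [29], visited so far: [3, 34, 19]
  queue [49, 29] -> pop 49, enqueue [47], visited so far: [3, 34, 19, 49]
  queue [29, 47] -> pop 29, enqueue [28, 30], visited so far: [3, 34, 19, 49, 29]
  queue [47, 28, 30] -> pop 47, enqueue [none], visited so far: [3, 34, 19, 49, 29, 47]
  queue [28, 30] -> pop 28, enqueue [22], visited so far: [3, 34, 19, 49, 29, 47, 28]
  queue [30, 22] -> pop 30, enqueue [none], visited so far: [3, 34, 19, 49, 29, 47, 28, 30]
  queue [22] -> pop 22, enqueue [none], visited so far: [3, 34, 19, 49, 29, 47, 28, 30, 22]
Result: [3, 34, 19, 49, 29, 47, 28, 30, 22]


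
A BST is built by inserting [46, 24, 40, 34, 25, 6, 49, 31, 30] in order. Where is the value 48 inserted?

Starting tree (level order): [46, 24, 49, 6, 40, None, None, None, None, 34, None, 25, None, None, 31, 30]
Insertion path: 46 -> 49
Result: insert 48 as left child of 49
Final tree (level order): [46, 24, 49, 6, 40, 48, None, None, None, 34, None, None, None, 25, None, None, 31, 30]


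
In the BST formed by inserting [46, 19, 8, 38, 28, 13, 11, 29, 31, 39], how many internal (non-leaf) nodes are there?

Tree built from: [46, 19, 8, 38, 28, 13, 11, 29, 31, 39]
Tree (level-order array): [46, 19, None, 8, 38, None, 13, 28, 39, 11, None, None, 29, None, None, None, None, None, 31]
Rule: An internal node has at least one child.
Per-node child counts:
  node 46: 1 child(ren)
  node 19: 2 child(ren)
  node 8: 1 child(ren)
  node 13: 1 child(ren)
  node 11: 0 child(ren)
  node 38: 2 child(ren)
  node 28: 1 child(ren)
  node 29: 1 child(ren)
  node 31: 0 child(ren)
  node 39: 0 child(ren)
Matching nodes: [46, 19, 8, 13, 38, 28, 29]
Count of internal (non-leaf) nodes: 7


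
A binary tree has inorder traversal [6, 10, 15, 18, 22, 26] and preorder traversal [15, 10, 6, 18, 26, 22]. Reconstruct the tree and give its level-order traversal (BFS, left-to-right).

Inorder:  [6, 10, 15, 18, 22, 26]
Preorder: [15, 10, 6, 18, 26, 22]
Algorithm: preorder visits root first, so consume preorder in order;
for each root, split the current inorder slice at that value into
left-subtree inorder and right-subtree inorder, then recurse.
Recursive splits:
  root=15; inorder splits into left=[6, 10], right=[18, 22, 26]
  root=10; inorder splits into left=[6], right=[]
  root=6; inorder splits into left=[], right=[]
  root=18; inorder splits into left=[], right=[22, 26]
  root=26; inorder splits into left=[22], right=[]
  root=22; inorder splits into left=[], right=[]
Reconstructed level-order: [15, 10, 18, 6, 26, 22]


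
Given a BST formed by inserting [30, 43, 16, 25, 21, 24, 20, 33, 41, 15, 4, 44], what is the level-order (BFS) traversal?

Tree insertion order: [30, 43, 16, 25, 21, 24, 20, 33, 41, 15, 4, 44]
Tree (level-order array): [30, 16, 43, 15, 25, 33, 44, 4, None, 21, None, None, 41, None, None, None, None, 20, 24]
BFS from the root, enqueuing left then right child of each popped node:
  queue [30] -> pop 30, enqueue [16, 43], visited so far: [30]
  queue [16, 43] -> pop 16, enqueue [15, 25], visited so far: [30, 16]
  queue [43, 15, 25] -> pop 43, enqueue [33, 44], visited so far: [30, 16, 43]
  queue [15, 25, 33, 44] -> pop 15, enqueue [4], visited so far: [30, 16, 43, 15]
  queue [25, 33, 44, 4] -> pop 25, enqueue [21], visited so far: [30, 16, 43, 15, 25]
  queue [33, 44, 4, 21] -> pop 33, enqueue [41], visited so far: [30, 16, 43, 15, 25, 33]
  queue [44, 4, 21, 41] -> pop 44, enqueue [none], visited so far: [30, 16, 43, 15, 25, 33, 44]
  queue [4, 21, 41] -> pop 4, enqueue [none], visited so far: [30, 16, 43, 15, 25, 33, 44, 4]
  queue [21, 41] -> pop 21, enqueue [20, 24], visited so far: [30, 16, 43, 15, 25, 33, 44, 4, 21]
  queue [41, 20, 24] -> pop 41, enqueue [none], visited so far: [30, 16, 43, 15, 25, 33, 44, 4, 21, 41]
  queue [20, 24] -> pop 20, enqueue [none], visited so far: [30, 16, 43, 15, 25, 33, 44, 4, 21, 41, 20]
  queue [24] -> pop 24, enqueue [none], visited so far: [30, 16, 43, 15, 25, 33, 44, 4, 21, 41, 20, 24]
Result: [30, 16, 43, 15, 25, 33, 44, 4, 21, 41, 20, 24]


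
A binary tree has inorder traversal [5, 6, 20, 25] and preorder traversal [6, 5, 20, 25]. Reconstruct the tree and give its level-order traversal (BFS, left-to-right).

Inorder:  [5, 6, 20, 25]
Preorder: [6, 5, 20, 25]
Algorithm: preorder visits root first, so consume preorder in order;
for each root, split the current inorder slice at that value into
left-subtree inorder and right-subtree inorder, then recurse.
Recursive splits:
  root=6; inorder splits into left=[5], right=[20, 25]
  root=5; inorder splits into left=[], right=[]
  root=20; inorder splits into left=[], right=[25]
  root=25; inorder splits into left=[], right=[]
Reconstructed level-order: [6, 5, 20, 25]


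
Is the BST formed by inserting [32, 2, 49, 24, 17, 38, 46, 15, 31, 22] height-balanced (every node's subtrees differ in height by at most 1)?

Tree (level-order array): [32, 2, 49, None, 24, 38, None, 17, 31, None, 46, 15, 22]
Definition: a tree is height-balanced if, at every node, |h(left) - h(right)| <= 1 (empty subtree has height -1).
Bottom-up per-node check:
  node 15: h_left=-1, h_right=-1, diff=0 [OK], height=0
  node 22: h_left=-1, h_right=-1, diff=0 [OK], height=0
  node 17: h_left=0, h_right=0, diff=0 [OK], height=1
  node 31: h_left=-1, h_right=-1, diff=0 [OK], height=0
  node 24: h_left=1, h_right=0, diff=1 [OK], height=2
  node 2: h_left=-1, h_right=2, diff=3 [FAIL (|-1-2|=3 > 1)], height=3
  node 46: h_left=-1, h_right=-1, diff=0 [OK], height=0
  node 38: h_left=-1, h_right=0, diff=1 [OK], height=1
  node 49: h_left=1, h_right=-1, diff=2 [FAIL (|1--1|=2 > 1)], height=2
  node 32: h_left=3, h_right=2, diff=1 [OK], height=4
Node 2 violates the condition: |-1 - 2| = 3 > 1.
Result: Not balanced


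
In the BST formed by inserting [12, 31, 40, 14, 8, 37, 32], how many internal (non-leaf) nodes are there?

Tree built from: [12, 31, 40, 14, 8, 37, 32]
Tree (level-order array): [12, 8, 31, None, None, 14, 40, None, None, 37, None, 32]
Rule: An internal node has at least one child.
Per-node child counts:
  node 12: 2 child(ren)
  node 8: 0 child(ren)
  node 31: 2 child(ren)
  node 14: 0 child(ren)
  node 40: 1 child(ren)
  node 37: 1 child(ren)
  node 32: 0 child(ren)
Matching nodes: [12, 31, 40, 37]
Count of internal (non-leaf) nodes: 4


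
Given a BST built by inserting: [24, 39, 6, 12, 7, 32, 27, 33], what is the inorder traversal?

Tree insertion order: [24, 39, 6, 12, 7, 32, 27, 33]
Tree (level-order array): [24, 6, 39, None, 12, 32, None, 7, None, 27, 33]
Inorder traversal: [6, 7, 12, 24, 27, 32, 33, 39]


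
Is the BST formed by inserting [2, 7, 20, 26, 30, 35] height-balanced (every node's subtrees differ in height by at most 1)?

Tree (level-order array): [2, None, 7, None, 20, None, 26, None, 30, None, 35]
Definition: a tree is height-balanced if, at every node, |h(left) - h(right)| <= 1 (empty subtree has height -1).
Bottom-up per-node check:
  node 35: h_left=-1, h_right=-1, diff=0 [OK], height=0
  node 30: h_left=-1, h_right=0, diff=1 [OK], height=1
  node 26: h_left=-1, h_right=1, diff=2 [FAIL (|-1-1|=2 > 1)], height=2
  node 20: h_left=-1, h_right=2, diff=3 [FAIL (|-1-2|=3 > 1)], height=3
  node 7: h_left=-1, h_right=3, diff=4 [FAIL (|-1-3|=4 > 1)], height=4
  node 2: h_left=-1, h_right=4, diff=5 [FAIL (|-1-4|=5 > 1)], height=5
Node 26 violates the condition: |-1 - 1| = 2 > 1.
Result: Not balanced


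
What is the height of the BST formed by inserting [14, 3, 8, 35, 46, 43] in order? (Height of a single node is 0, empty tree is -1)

Insertion order: [14, 3, 8, 35, 46, 43]
Tree (level-order array): [14, 3, 35, None, 8, None, 46, None, None, 43]
Compute height bottom-up (empty subtree = -1):
  height(8) = 1 + max(-1, -1) = 0
  height(3) = 1 + max(-1, 0) = 1
  height(43) = 1 + max(-1, -1) = 0
  height(46) = 1 + max(0, -1) = 1
  height(35) = 1 + max(-1, 1) = 2
  height(14) = 1 + max(1, 2) = 3
Height = 3


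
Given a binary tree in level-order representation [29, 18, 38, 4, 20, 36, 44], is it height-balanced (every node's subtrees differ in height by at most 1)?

Tree (level-order array): [29, 18, 38, 4, 20, 36, 44]
Definition: a tree is height-balanced if, at every node, |h(left) - h(right)| <= 1 (empty subtree has height -1).
Bottom-up per-node check:
  node 4: h_left=-1, h_right=-1, diff=0 [OK], height=0
  node 20: h_left=-1, h_right=-1, diff=0 [OK], height=0
  node 18: h_left=0, h_right=0, diff=0 [OK], height=1
  node 36: h_left=-1, h_right=-1, diff=0 [OK], height=0
  node 44: h_left=-1, h_right=-1, diff=0 [OK], height=0
  node 38: h_left=0, h_right=0, diff=0 [OK], height=1
  node 29: h_left=1, h_right=1, diff=0 [OK], height=2
All nodes satisfy the balance condition.
Result: Balanced


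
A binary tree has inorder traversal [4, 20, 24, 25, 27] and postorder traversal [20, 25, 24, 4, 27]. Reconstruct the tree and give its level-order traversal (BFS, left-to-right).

Inorder:   [4, 20, 24, 25, 27]
Postorder: [20, 25, 24, 4, 27]
Algorithm: postorder visits root last, so walk postorder right-to-left;
each value is the root of the current inorder slice — split it at that
value, recurse on the right subtree first, then the left.
Recursive splits:
  root=27; inorder splits into left=[4, 20, 24, 25], right=[]
  root=4; inorder splits into left=[], right=[20, 24, 25]
  root=24; inorder splits into left=[20], right=[25]
  root=25; inorder splits into left=[], right=[]
  root=20; inorder splits into left=[], right=[]
Reconstructed level-order: [27, 4, 24, 20, 25]


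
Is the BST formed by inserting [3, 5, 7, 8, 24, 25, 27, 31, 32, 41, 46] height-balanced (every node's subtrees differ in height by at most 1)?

Tree (level-order array): [3, None, 5, None, 7, None, 8, None, 24, None, 25, None, 27, None, 31, None, 32, None, 41, None, 46]
Definition: a tree is height-balanced if, at every node, |h(left) - h(right)| <= 1 (empty subtree has height -1).
Bottom-up per-node check:
  node 46: h_left=-1, h_right=-1, diff=0 [OK], height=0
  node 41: h_left=-1, h_right=0, diff=1 [OK], height=1
  node 32: h_left=-1, h_right=1, diff=2 [FAIL (|-1-1|=2 > 1)], height=2
  node 31: h_left=-1, h_right=2, diff=3 [FAIL (|-1-2|=3 > 1)], height=3
  node 27: h_left=-1, h_right=3, diff=4 [FAIL (|-1-3|=4 > 1)], height=4
  node 25: h_left=-1, h_right=4, diff=5 [FAIL (|-1-4|=5 > 1)], height=5
  node 24: h_left=-1, h_right=5, diff=6 [FAIL (|-1-5|=6 > 1)], height=6
  node 8: h_left=-1, h_right=6, diff=7 [FAIL (|-1-6|=7 > 1)], height=7
  node 7: h_left=-1, h_right=7, diff=8 [FAIL (|-1-7|=8 > 1)], height=8
  node 5: h_left=-1, h_right=8, diff=9 [FAIL (|-1-8|=9 > 1)], height=9
  node 3: h_left=-1, h_right=9, diff=10 [FAIL (|-1-9|=10 > 1)], height=10
Node 32 violates the condition: |-1 - 1| = 2 > 1.
Result: Not balanced


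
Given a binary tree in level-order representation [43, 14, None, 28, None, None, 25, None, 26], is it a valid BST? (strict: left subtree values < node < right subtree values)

Level-order array: [43, 14, None, 28, None, None, 25, None, 26]
Validate using subtree bounds (lo, hi): at each node, require lo < value < hi,
then recurse left with hi=value and right with lo=value.
Preorder trace (stopping at first violation):
  at node 43 with bounds (-inf, +inf): OK
  at node 14 with bounds (-inf, 43): OK
  at node 28 with bounds (-inf, 14): VIOLATION
Node 28 violates its bound: not (-inf < 28 < 14).
Result: Not a valid BST


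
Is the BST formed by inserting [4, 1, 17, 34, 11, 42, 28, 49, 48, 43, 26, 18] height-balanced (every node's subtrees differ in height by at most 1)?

Tree (level-order array): [4, 1, 17, None, None, 11, 34, None, None, 28, 42, 26, None, None, 49, 18, None, 48, None, None, None, 43]
Definition: a tree is height-balanced if, at every node, |h(left) - h(right)| <= 1 (empty subtree has height -1).
Bottom-up per-node check:
  node 1: h_left=-1, h_right=-1, diff=0 [OK], height=0
  node 11: h_left=-1, h_right=-1, diff=0 [OK], height=0
  node 18: h_left=-1, h_right=-1, diff=0 [OK], height=0
  node 26: h_left=0, h_right=-1, diff=1 [OK], height=1
  node 28: h_left=1, h_right=-1, diff=2 [FAIL (|1--1|=2 > 1)], height=2
  node 43: h_left=-1, h_right=-1, diff=0 [OK], height=0
  node 48: h_left=0, h_right=-1, diff=1 [OK], height=1
  node 49: h_left=1, h_right=-1, diff=2 [FAIL (|1--1|=2 > 1)], height=2
  node 42: h_left=-1, h_right=2, diff=3 [FAIL (|-1-2|=3 > 1)], height=3
  node 34: h_left=2, h_right=3, diff=1 [OK], height=4
  node 17: h_left=0, h_right=4, diff=4 [FAIL (|0-4|=4 > 1)], height=5
  node 4: h_left=0, h_right=5, diff=5 [FAIL (|0-5|=5 > 1)], height=6
Node 28 violates the condition: |1 - -1| = 2 > 1.
Result: Not balanced


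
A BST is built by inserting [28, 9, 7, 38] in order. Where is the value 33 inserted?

Starting tree (level order): [28, 9, 38, 7]
Insertion path: 28 -> 38
Result: insert 33 as left child of 38
Final tree (level order): [28, 9, 38, 7, None, 33]


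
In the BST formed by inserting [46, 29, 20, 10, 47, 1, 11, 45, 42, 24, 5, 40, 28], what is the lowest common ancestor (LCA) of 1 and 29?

Tree insertion order: [46, 29, 20, 10, 47, 1, 11, 45, 42, 24, 5, 40, 28]
Tree (level-order array): [46, 29, 47, 20, 45, None, None, 10, 24, 42, None, 1, 11, None, 28, 40, None, None, 5]
In a BST, the LCA of p=1, q=29 is the first node v on the
root-to-leaf path with p <= v <= q (go left if both < v, right if both > v).
Walk from root:
  at 46: both 1 and 29 < 46, go left
  at 29: 1 <= 29 <= 29, this is the LCA
LCA = 29


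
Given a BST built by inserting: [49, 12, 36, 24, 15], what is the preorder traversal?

Tree insertion order: [49, 12, 36, 24, 15]
Tree (level-order array): [49, 12, None, None, 36, 24, None, 15]
Preorder traversal: [49, 12, 36, 24, 15]


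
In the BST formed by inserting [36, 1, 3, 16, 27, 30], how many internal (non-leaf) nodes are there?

Tree built from: [36, 1, 3, 16, 27, 30]
Tree (level-order array): [36, 1, None, None, 3, None, 16, None, 27, None, 30]
Rule: An internal node has at least one child.
Per-node child counts:
  node 36: 1 child(ren)
  node 1: 1 child(ren)
  node 3: 1 child(ren)
  node 16: 1 child(ren)
  node 27: 1 child(ren)
  node 30: 0 child(ren)
Matching nodes: [36, 1, 3, 16, 27]
Count of internal (non-leaf) nodes: 5


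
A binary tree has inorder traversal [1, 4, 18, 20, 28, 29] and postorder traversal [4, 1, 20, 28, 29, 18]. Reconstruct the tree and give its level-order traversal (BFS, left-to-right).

Inorder:   [1, 4, 18, 20, 28, 29]
Postorder: [4, 1, 20, 28, 29, 18]
Algorithm: postorder visits root last, so walk postorder right-to-left;
each value is the root of the current inorder slice — split it at that
value, recurse on the right subtree first, then the left.
Recursive splits:
  root=18; inorder splits into left=[1, 4], right=[20, 28, 29]
  root=29; inorder splits into left=[20, 28], right=[]
  root=28; inorder splits into left=[20], right=[]
  root=20; inorder splits into left=[], right=[]
  root=1; inorder splits into left=[], right=[4]
  root=4; inorder splits into left=[], right=[]
Reconstructed level-order: [18, 1, 29, 4, 28, 20]


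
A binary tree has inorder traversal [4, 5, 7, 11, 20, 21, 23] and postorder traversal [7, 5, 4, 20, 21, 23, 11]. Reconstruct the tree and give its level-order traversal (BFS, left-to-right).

Inorder:   [4, 5, 7, 11, 20, 21, 23]
Postorder: [7, 5, 4, 20, 21, 23, 11]
Algorithm: postorder visits root last, so walk postorder right-to-left;
each value is the root of the current inorder slice — split it at that
value, recurse on the right subtree first, then the left.
Recursive splits:
  root=11; inorder splits into left=[4, 5, 7], right=[20, 21, 23]
  root=23; inorder splits into left=[20, 21], right=[]
  root=21; inorder splits into left=[20], right=[]
  root=20; inorder splits into left=[], right=[]
  root=4; inorder splits into left=[], right=[5, 7]
  root=5; inorder splits into left=[], right=[7]
  root=7; inorder splits into left=[], right=[]
Reconstructed level-order: [11, 4, 23, 5, 21, 7, 20]


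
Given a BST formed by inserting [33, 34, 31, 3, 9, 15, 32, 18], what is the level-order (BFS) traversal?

Tree insertion order: [33, 34, 31, 3, 9, 15, 32, 18]
Tree (level-order array): [33, 31, 34, 3, 32, None, None, None, 9, None, None, None, 15, None, 18]
BFS from the root, enqueuing left then right child of each popped node:
  queue [33] -> pop 33, enqueue [31, 34], visited so far: [33]
  queue [31, 34] -> pop 31, enqueue [3, 32], visited so far: [33, 31]
  queue [34, 3, 32] -> pop 34, enqueue [none], visited so far: [33, 31, 34]
  queue [3, 32] -> pop 3, enqueue [9], visited so far: [33, 31, 34, 3]
  queue [32, 9] -> pop 32, enqueue [none], visited so far: [33, 31, 34, 3, 32]
  queue [9] -> pop 9, enqueue [15], visited so far: [33, 31, 34, 3, 32, 9]
  queue [15] -> pop 15, enqueue [18], visited so far: [33, 31, 34, 3, 32, 9, 15]
  queue [18] -> pop 18, enqueue [none], visited so far: [33, 31, 34, 3, 32, 9, 15, 18]
Result: [33, 31, 34, 3, 32, 9, 15, 18]


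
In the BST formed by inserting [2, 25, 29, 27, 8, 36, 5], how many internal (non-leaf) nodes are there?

Tree built from: [2, 25, 29, 27, 8, 36, 5]
Tree (level-order array): [2, None, 25, 8, 29, 5, None, 27, 36]
Rule: An internal node has at least one child.
Per-node child counts:
  node 2: 1 child(ren)
  node 25: 2 child(ren)
  node 8: 1 child(ren)
  node 5: 0 child(ren)
  node 29: 2 child(ren)
  node 27: 0 child(ren)
  node 36: 0 child(ren)
Matching nodes: [2, 25, 8, 29]
Count of internal (non-leaf) nodes: 4


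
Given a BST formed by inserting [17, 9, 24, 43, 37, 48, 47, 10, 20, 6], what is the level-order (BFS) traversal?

Tree insertion order: [17, 9, 24, 43, 37, 48, 47, 10, 20, 6]
Tree (level-order array): [17, 9, 24, 6, 10, 20, 43, None, None, None, None, None, None, 37, 48, None, None, 47]
BFS from the root, enqueuing left then right child of each popped node:
  queue [17] -> pop 17, enqueue [9, 24], visited so far: [17]
  queue [9, 24] -> pop 9, enqueue [6, 10], visited so far: [17, 9]
  queue [24, 6, 10] -> pop 24, enqueue [20, 43], visited so far: [17, 9, 24]
  queue [6, 10, 20, 43] -> pop 6, enqueue [none], visited so far: [17, 9, 24, 6]
  queue [10, 20, 43] -> pop 10, enqueue [none], visited so far: [17, 9, 24, 6, 10]
  queue [20, 43] -> pop 20, enqueue [none], visited so far: [17, 9, 24, 6, 10, 20]
  queue [43] -> pop 43, enqueue [37, 48], visited so far: [17, 9, 24, 6, 10, 20, 43]
  queue [37, 48] -> pop 37, enqueue [none], visited so far: [17, 9, 24, 6, 10, 20, 43, 37]
  queue [48] -> pop 48, enqueue [47], visited so far: [17, 9, 24, 6, 10, 20, 43, 37, 48]
  queue [47] -> pop 47, enqueue [none], visited so far: [17, 9, 24, 6, 10, 20, 43, 37, 48, 47]
Result: [17, 9, 24, 6, 10, 20, 43, 37, 48, 47]


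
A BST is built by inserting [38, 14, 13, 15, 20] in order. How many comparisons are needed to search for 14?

Search path for 14: 38 -> 14
Found: True
Comparisons: 2


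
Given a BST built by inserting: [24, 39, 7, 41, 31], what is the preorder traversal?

Tree insertion order: [24, 39, 7, 41, 31]
Tree (level-order array): [24, 7, 39, None, None, 31, 41]
Preorder traversal: [24, 7, 39, 31, 41]


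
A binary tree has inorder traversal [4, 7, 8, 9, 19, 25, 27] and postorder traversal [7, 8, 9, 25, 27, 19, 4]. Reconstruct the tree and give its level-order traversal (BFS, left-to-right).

Inorder:   [4, 7, 8, 9, 19, 25, 27]
Postorder: [7, 8, 9, 25, 27, 19, 4]
Algorithm: postorder visits root last, so walk postorder right-to-left;
each value is the root of the current inorder slice — split it at that
value, recurse on the right subtree first, then the left.
Recursive splits:
  root=4; inorder splits into left=[], right=[7, 8, 9, 19, 25, 27]
  root=19; inorder splits into left=[7, 8, 9], right=[25, 27]
  root=27; inorder splits into left=[25], right=[]
  root=25; inorder splits into left=[], right=[]
  root=9; inorder splits into left=[7, 8], right=[]
  root=8; inorder splits into left=[7], right=[]
  root=7; inorder splits into left=[], right=[]
Reconstructed level-order: [4, 19, 9, 27, 8, 25, 7]


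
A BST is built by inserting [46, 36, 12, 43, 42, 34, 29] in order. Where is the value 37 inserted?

Starting tree (level order): [46, 36, None, 12, 43, None, 34, 42, None, 29]
Insertion path: 46 -> 36 -> 43 -> 42
Result: insert 37 as left child of 42
Final tree (level order): [46, 36, None, 12, 43, None, 34, 42, None, 29, None, 37]


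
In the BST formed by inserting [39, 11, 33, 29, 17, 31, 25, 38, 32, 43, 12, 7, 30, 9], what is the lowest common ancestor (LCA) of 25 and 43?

Tree insertion order: [39, 11, 33, 29, 17, 31, 25, 38, 32, 43, 12, 7, 30, 9]
Tree (level-order array): [39, 11, 43, 7, 33, None, None, None, 9, 29, 38, None, None, 17, 31, None, None, 12, 25, 30, 32]
In a BST, the LCA of p=25, q=43 is the first node v on the
root-to-leaf path with p <= v <= q (go left if both < v, right if both > v).
Walk from root:
  at 39: 25 <= 39 <= 43, this is the LCA
LCA = 39


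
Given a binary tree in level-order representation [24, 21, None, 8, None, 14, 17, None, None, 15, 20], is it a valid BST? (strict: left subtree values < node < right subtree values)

Level-order array: [24, 21, None, 8, None, 14, 17, None, None, 15, 20]
Validate using subtree bounds (lo, hi): at each node, require lo < value < hi,
then recurse left with hi=value and right with lo=value.
Preorder trace (stopping at first violation):
  at node 24 with bounds (-inf, +inf): OK
  at node 21 with bounds (-inf, 24): OK
  at node 8 with bounds (-inf, 21): OK
  at node 14 with bounds (-inf, 8): VIOLATION
Node 14 violates its bound: not (-inf < 14 < 8).
Result: Not a valid BST


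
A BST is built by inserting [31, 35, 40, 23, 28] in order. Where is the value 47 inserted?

Starting tree (level order): [31, 23, 35, None, 28, None, 40]
Insertion path: 31 -> 35 -> 40
Result: insert 47 as right child of 40
Final tree (level order): [31, 23, 35, None, 28, None, 40, None, None, None, 47]


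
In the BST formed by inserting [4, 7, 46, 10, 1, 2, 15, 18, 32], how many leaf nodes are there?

Tree built from: [4, 7, 46, 10, 1, 2, 15, 18, 32]
Tree (level-order array): [4, 1, 7, None, 2, None, 46, None, None, 10, None, None, 15, None, 18, None, 32]
Rule: A leaf has 0 children.
Per-node child counts:
  node 4: 2 child(ren)
  node 1: 1 child(ren)
  node 2: 0 child(ren)
  node 7: 1 child(ren)
  node 46: 1 child(ren)
  node 10: 1 child(ren)
  node 15: 1 child(ren)
  node 18: 1 child(ren)
  node 32: 0 child(ren)
Matching nodes: [2, 32]
Count of leaf nodes: 2


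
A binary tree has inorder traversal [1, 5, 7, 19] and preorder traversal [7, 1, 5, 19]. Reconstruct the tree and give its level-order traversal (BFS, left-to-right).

Inorder:  [1, 5, 7, 19]
Preorder: [7, 1, 5, 19]
Algorithm: preorder visits root first, so consume preorder in order;
for each root, split the current inorder slice at that value into
left-subtree inorder and right-subtree inorder, then recurse.
Recursive splits:
  root=7; inorder splits into left=[1, 5], right=[19]
  root=1; inorder splits into left=[], right=[5]
  root=5; inorder splits into left=[], right=[]
  root=19; inorder splits into left=[], right=[]
Reconstructed level-order: [7, 1, 19, 5]


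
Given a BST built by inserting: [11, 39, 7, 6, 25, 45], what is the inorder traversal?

Tree insertion order: [11, 39, 7, 6, 25, 45]
Tree (level-order array): [11, 7, 39, 6, None, 25, 45]
Inorder traversal: [6, 7, 11, 25, 39, 45]


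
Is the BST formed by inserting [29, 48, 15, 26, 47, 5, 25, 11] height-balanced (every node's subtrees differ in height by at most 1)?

Tree (level-order array): [29, 15, 48, 5, 26, 47, None, None, 11, 25]
Definition: a tree is height-balanced if, at every node, |h(left) - h(right)| <= 1 (empty subtree has height -1).
Bottom-up per-node check:
  node 11: h_left=-1, h_right=-1, diff=0 [OK], height=0
  node 5: h_left=-1, h_right=0, diff=1 [OK], height=1
  node 25: h_left=-1, h_right=-1, diff=0 [OK], height=0
  node 26: h_left=0, h_right=-1, diff=1 [OK], height=1
  node 15: h_left=1, h_right=1, diff=0 [OK], height=2
  node 47: h_left=-1, h_right=-1, diff=0 [OK], height=0
  node 48: h_left=0, h_right=-1, diff=1 [OK], height=1
  node 29: h_left=2, h_right=1, diff=1 [OK], height=3
All nodes satisfy the balance condition.
Result: Balanced
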